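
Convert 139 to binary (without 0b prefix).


139 = 10001011 in binary

10001011


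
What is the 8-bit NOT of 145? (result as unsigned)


~0b10010001 = 0b1101110 = 110 (8-bit unsigned)

110


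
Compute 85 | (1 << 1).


85 | (1 << 1) = 85 | 2 = 87

87


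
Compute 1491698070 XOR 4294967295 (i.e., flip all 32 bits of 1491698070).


1491698070 ^ 4294967295 = 2803269225

2803269225


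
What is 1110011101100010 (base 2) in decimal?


1110011101100010 in decimal = 59234

59234


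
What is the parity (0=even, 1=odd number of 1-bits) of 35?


0b100011 has 3 ones => parity 1

1


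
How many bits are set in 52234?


0b1100110000001010 has 6 set bits

6


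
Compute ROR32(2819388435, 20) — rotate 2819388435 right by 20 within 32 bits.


Rotate 0b10101000000011000111010000010011 right by 20 (32-bit) = 0b11000111010000010011101010000000 = 3342940800

3342940800


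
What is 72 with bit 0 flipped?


72 ^ (1 << 0) = 72 ^ 1 = 73

73


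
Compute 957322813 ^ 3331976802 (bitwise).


0b111001000011111001011000111101 ^ 0b11000110100110011110111001100010 = 0b11111111100101100111100001011111 = 4288051295

4288051295


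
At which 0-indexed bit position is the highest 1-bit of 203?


0b11001011. Highest set bit at position 7

7


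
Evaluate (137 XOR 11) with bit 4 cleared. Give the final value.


Step 1: 137 ^ 11 = 130
Step 2: 130 & ~(1 << 4) = 130

130


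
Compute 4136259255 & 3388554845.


0b11110110100010100100111010110111 & 0b11001001111110010011111001011101 = 0b11000000100010000000111000010101 = 3230141973

3230141973


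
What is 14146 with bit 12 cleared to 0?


14146 & ~(1 << 12) = 10050

10050


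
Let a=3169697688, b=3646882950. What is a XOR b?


3169697688 ^ 3646882950 = 1706212126

1706212126


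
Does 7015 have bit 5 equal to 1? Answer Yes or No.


0b1101101100111, bit 5 = 1. Yes

Yes


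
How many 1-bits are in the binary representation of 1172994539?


0b1000101111010100111100111101011 has 19 set bits

19


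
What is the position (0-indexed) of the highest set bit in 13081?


0b11001100011001. Highest set bit at position 13

13


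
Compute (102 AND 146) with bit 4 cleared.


Step 1: 102 & 146 = 2
Step 2: 2 & ~(1 << 4) = 2

2


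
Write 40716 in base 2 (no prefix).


40716 = 1001111100001100 in binary

1001111100001100


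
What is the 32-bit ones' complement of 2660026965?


2660026965 ^ 4294967295 = 1634940330

1634940330


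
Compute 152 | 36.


0b10011000 | 0b100100 = 0b10111100 = 188

188


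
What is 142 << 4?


0b10001110 << 4 = 0b100011100000 = 2272

2272


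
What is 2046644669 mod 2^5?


2046644669 & 31 = 29

29


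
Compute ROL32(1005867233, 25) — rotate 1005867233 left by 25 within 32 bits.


Rotate 0b111011111101000101000011100001 left by 25 (32-bit) = 0b11000010011101111110100010100001 = 3262638241

3262638241


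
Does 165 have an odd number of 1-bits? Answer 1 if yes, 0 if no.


0b10100101 has 4 ones => parity 0

0


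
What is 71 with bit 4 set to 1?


71 | (1 << 4) = 71 | 16 = 87

87


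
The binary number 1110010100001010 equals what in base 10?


1110010100001010 in decimal = 58634

58634


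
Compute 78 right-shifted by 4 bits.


0b1001110 >> 4 = 0b100 = 4

4


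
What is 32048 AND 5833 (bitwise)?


0b111110100110000 & 0b1011011001001 = 0b1010000000000 = 5120

5120


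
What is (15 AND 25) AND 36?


Step 1: 15 & 25 = 9
Step 2: 9 & 36 = 0

0


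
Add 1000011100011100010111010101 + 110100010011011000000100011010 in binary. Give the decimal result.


1000011100011100010111010101 + 110100010011011000000100011010 = 111100101111110100011011101111 = 1019168495

1019168495


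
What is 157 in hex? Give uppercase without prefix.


157 = 9D hex

9D


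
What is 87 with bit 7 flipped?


87 ^ (1 << 7) = 87 ^ 128 = 215

215


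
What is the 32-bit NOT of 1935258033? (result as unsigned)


~0b1110011010110011011000110110001 = 0b10001100101001100100111001001110 = 2359709262 (32-bit unsigned)

2359709262


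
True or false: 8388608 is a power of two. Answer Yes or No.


0b100000000000000000000000. Only one bit set => Yes

Yes


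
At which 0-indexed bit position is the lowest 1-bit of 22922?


0b101100110001010. Lowest set bit at position 1

1


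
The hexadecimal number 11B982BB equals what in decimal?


11B982BB hex = 297370299 decimal

297370299


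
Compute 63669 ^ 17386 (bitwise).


0b1111100010110101 ^ 0b100001111101010 = 0b1011101101011111 = 47967

47967


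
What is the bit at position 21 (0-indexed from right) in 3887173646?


0b11100111101100011001000000001110, position 21 = 1

1


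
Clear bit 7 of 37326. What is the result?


37326 & ~(1 << 7) = 37198

37198


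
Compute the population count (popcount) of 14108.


0b11011100011100 has 8 set bits

8


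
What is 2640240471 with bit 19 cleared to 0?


2640240471 & ~(1 << 19) = 2639716183

2639716183


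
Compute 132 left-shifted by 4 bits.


0b10000100 << 4 = 0b100001000000 = 2112

2112


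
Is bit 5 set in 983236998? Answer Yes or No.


0b111010100110110000000110000110, bit 5 = 0. No

No


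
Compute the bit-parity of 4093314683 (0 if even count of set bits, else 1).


0b11110011111110110000011001111011 has 21 ones => parity 1

1


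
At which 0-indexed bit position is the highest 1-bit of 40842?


0b1001111110001010. Highest set bit at position 15

15


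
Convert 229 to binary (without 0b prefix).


229 = 11100101 in binary

11100101


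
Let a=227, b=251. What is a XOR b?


227 ^ 251 = 24

24


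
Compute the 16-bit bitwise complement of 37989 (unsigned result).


~0b1001010001100101 = 0b110101110011010 = 27546 (16-bit unsigned)

27546


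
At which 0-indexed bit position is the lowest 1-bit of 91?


0b1011011. Lowest set bit at position 0

0


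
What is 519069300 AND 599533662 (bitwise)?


0b11110111100000101111001110100 & 0b100011101111000010100001011110 = 0b10101100000000100001010100 = 45090900

45090900


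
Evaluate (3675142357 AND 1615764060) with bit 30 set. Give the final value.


Step 1: 3675142357 & 1615764060 = 1074665556
Step 2: 1074665556 | (1 << 30) = 1074665556 | 1073741824 = 1074665556

1074665556


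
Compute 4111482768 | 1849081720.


0b11110101000100000011111110010000 | 0b1101110001101101011111101111000 = 0b11111111001101101011111111111000 = 4281778168

4281778168


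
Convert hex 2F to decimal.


2F hex = 47 decimal

47


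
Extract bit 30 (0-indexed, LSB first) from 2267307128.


0b10000111001001000101110001111000, position 30 = 0

0


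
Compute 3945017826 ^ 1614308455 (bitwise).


0b11101011001001000011000111100010 ^ 0b1100000001110000110010001100111 = 0b10001011000111000101010110000101 = 2333889925

2333889925


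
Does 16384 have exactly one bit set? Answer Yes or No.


0b100000000000000. Only one bit set => Yes

Yes


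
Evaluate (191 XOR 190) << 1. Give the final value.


Step 1: 191 ^ 190 = 1
Step 2: 1 << 1 = 2

2


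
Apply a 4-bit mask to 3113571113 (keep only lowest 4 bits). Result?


3113571113 & 15 = 9

9


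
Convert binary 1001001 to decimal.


1001001 in decimal = 73

73


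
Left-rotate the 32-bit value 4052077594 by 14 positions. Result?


Rotate 0b11110001100001011100110000011010 left by 14 (32-bit) = 0b1110011000001101011110001100001 = 1929821281

1929821281


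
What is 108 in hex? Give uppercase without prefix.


108 = 6C hex

6C


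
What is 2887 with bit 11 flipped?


2887 ^ (1 << 11) = 2887 ^ 2048 = 839

839


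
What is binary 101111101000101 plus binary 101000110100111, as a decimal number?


101111101000101 + 101000110100111 = 1011000011101100 = 45292

45292


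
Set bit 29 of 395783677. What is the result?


395783677 | (1 << 29) = 395783677 | 536870912 = 932654589

932654589


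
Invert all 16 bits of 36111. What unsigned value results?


36111 ^ 65535 = 29424

29424


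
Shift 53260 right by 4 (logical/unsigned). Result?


0b1101000000001100 >> 4 = 0b110100000000 = 3328

3328


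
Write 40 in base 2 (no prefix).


40 = 101000 in binary

101000


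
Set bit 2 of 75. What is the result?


75 | (1 << 2) = 75 | 4 = 79

79


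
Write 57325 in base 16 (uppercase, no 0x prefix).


57325 = DFED hex

DFED


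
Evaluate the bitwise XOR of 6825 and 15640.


0b1101010101001 ^ 0b11110100011000 = 0b10011110110001 = 10161

10161


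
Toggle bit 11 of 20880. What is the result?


20880 ^ (1 << 11) = 20880 ^ 2048 = 22928

22928


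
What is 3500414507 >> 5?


0b11010000101001000001011000101011 >> 5 = 0b110100001010010000010110001 = 109387953

109387953


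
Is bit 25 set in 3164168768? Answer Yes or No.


0b10111100100110010110001001000000, bit 25 = 0. No

No


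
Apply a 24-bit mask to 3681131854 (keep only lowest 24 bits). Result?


3681131854 & 16777215 = 6921550

6921550


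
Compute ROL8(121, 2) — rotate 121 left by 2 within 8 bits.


Rotate 0b1111001 left by 2 (8-bit) = 0b11100101 = 229

229


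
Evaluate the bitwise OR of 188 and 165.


0b10111100 | 0b10100101 = 0b10111101 = 189

189


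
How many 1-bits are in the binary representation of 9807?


0b10011001001111 has 8 set bits

8


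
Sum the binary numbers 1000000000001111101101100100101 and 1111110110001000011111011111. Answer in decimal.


1000000000001111101101100100101 + 1111110110001000011111011111 = 1001111111000000110001100000100 = 1340105476

1340105476


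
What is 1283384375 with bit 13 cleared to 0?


1283384375 & ~(1 << 13) = 1283376183

1283376183


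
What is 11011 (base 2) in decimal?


11011 in decimal = 27

27


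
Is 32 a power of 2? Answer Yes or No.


0b100000. Only one bit set => Yes

Yes


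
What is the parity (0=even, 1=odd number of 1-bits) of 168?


0b10101000 has 3 ones => parity 1

1


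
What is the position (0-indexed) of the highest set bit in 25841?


0b110010011110001. Highest set bit at position 14

14


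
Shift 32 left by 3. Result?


0b100000 << 3 = 0b100000000 = 256

256


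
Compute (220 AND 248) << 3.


Step 1: 220 & 248 = 216
Step 2: 216 << 3 = 1728

1728


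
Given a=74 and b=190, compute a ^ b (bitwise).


74 ^ 190 = 244

244


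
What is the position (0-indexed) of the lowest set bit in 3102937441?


0b10111000111100110001000101100001. Lowest set bit at position 0

0


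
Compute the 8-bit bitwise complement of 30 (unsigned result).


~0b11110 = 0b11100001 = 225 (8-bit unsigned)

225


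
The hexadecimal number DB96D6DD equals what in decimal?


DB96D6DD hex = 3684095709 decimal

3684095709


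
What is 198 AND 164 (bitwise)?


0b11000110 & 0b10100100 = 0b10000100 = 132

132


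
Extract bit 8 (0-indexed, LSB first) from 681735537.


0b101000101000100111010101110001, position 8 = 1

1


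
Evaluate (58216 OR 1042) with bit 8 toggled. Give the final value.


Step 1: 58216 | 1042 = 59258
Step 2: 59258 ^ (1 << 8) = 59258 ^ 256 = 59002

59002


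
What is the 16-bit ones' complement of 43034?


43034 ^ 65535 = 22501

22501


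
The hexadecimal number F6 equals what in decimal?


F6 hex = 246 decimal

246


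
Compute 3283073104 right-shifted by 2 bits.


0b11000011101011111011100001010000 >> 2 = 0b110000111010111110111000010100 = 820768276

820768276


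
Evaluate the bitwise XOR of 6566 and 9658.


0b1100110100110 ^ 0b10010110111010 = 0b11110000011100 = 15388

15388


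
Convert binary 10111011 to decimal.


10111011 in decimal = 187

187


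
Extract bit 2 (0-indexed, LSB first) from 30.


0b11110, position 2 = 1

1


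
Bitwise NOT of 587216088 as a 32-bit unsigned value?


~0b100011000000000011010011011000 = 0b11011100111111111100101100100111 = 3707751207 (32-bit unsigned)

3707751207


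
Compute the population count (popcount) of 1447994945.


0b1010110010011101010011001000001 has 14 set bits

14


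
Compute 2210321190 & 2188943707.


0b10000011101111101101001100100110 & 0b10000010011110001010000101011011 = 0b10000010001110001000000100000010 = 2184741122

2184741122


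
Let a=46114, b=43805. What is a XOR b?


46114 ^ 43805 = 7999

7999


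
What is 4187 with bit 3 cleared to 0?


4187 & ~(1 << 3) = 4179

4179


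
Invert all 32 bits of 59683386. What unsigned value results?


59683386 ^ 4294967295 = 4235283909

4235283909


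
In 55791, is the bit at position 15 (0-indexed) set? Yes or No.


0b1101100111101111, bit 15 = 1. Yes

Yes


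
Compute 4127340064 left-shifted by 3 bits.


0b11110110000000100011011000100000 << 3 = 0b11110110000000100011011000100000000 = 33018720512

33018720512


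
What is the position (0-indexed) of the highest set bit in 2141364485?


0b1111111101000101010000100000101. Highest set bit at position 30

30


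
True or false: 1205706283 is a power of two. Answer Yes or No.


0b1000111110111011001111000101011. Multiple bits set => No

No


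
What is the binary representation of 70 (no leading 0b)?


70 = 1000110 in binary

1000110


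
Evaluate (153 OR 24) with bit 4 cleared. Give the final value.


Step 1: 153 | 24 = 153
Step 2: 153 & ~(1 << 4) = 137

137


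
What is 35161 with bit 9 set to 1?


35161 | (1 << 9) = 35161 | 512 = 35673

35673


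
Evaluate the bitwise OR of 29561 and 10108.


0b111001101111001 | 0b10011101111100 = 0b111011101111101 = 30589

30589


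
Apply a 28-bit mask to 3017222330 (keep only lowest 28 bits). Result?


3017222330 & 268435455 = 64432314

64432314


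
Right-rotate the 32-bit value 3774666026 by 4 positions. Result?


Rotate 0b11100000111111001101010100101010 right by 4 (32-bit) = 0b10101110000011111100110101010010 = 2920271186

2920271186


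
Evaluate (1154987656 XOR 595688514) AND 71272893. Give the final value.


Step 1: 1154987656 ^ 595688514 = 1733741258
Step 2: 1733741258 & 71272893 = 68585608

68585608


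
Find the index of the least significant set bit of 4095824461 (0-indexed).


0b11110100001000010101001001001101. Lowest set bit at position 0

0


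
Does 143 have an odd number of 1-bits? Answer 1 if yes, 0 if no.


0b10001111 has 5 ones => parity 1

1


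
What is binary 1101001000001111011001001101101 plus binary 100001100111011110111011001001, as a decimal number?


1101001000001111011001001101101 + 100001100111011110111011001001 = 10001010101001011010000100110110 = 2326110518

2326110518


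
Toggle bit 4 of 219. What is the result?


219 ^ (1 << 4) = 219 ^ 16 = 203

203


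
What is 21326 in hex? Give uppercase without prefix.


21326 = 534E hex

534E


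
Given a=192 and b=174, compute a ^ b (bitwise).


192 ^ 174 = 110

110


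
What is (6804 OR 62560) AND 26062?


Step 1: 6804 | 62560 = 65268
Step 2: 65268 & 26062 = 25796

25796


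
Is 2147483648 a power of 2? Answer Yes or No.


0b10000000000000000000000000000000. Only one bit set => Yes

Yes


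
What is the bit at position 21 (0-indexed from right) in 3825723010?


0b11100100000001111110011010000010, position 21 = 0

0


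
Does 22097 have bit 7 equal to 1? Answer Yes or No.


0b101011001010001, bit 7 = 0. No

No


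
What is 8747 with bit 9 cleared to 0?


8747 & ~(1 << 9) = 8235

8235


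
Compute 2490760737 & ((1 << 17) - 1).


2490760737 & 131071 = 130593

130593


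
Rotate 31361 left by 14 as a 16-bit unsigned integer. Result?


Rotate 0b111101010000001 left by 14 (16-bit) = 0b101111010100000 = 24224

24224


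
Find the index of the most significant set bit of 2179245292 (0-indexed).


0b10000001111001001010010011101100. Highest set bit at position 31

31


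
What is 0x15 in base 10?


15 hex = 21 decimal

21


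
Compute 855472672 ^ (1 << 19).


855472672 ^ (1 << 19) = 855472672 ^ 524288 = 854948384

854948384


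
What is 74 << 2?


0b1001010 << 2 = 0b100101000 = 296

296


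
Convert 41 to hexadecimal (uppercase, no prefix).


41 = 29 hex

29


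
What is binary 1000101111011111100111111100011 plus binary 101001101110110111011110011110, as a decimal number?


1000101111011111100111111100011 + 101001101110110111011110011110 = 1101111101010110100011110000001 = 1873495937

1873495937


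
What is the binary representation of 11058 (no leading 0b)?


11058 = 10101100110010 in binary

10101100110010


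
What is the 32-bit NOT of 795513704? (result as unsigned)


~0b101111011010101001001101101000 = 0b11010000100101010110110010010111 = 3499453591 (32-bit unsigned)

3499453591


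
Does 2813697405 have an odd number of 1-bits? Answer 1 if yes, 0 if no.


0b10100111101101011001110101111101 has 21 ones => parity 1

1


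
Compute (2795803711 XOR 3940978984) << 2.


Step 1: 2795803711 ^ 3940978984 = 1279395095
Step 2: 1279395095 << 2 = 5117580380

5117580380


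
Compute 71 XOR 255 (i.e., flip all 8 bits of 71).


71 ^ 255 = 184

184


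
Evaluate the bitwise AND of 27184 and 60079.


0b110101000110000 & 0b1110101010101111 = 0b110101000100000 = 27168

27168


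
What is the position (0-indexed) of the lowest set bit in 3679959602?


0b11011011010101111011101000110010. Lowest set bit at position 1

1


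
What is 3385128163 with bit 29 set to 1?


3385128163 | (1 << 29) = 3385128163 | 536870912 = 3921999075

3921999075


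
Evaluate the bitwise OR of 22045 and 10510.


0b101011000011101 | 0b10100100001110 = 0b111111100011111 = 32543

32543


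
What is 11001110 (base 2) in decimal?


11001110 in decimal = 206

206


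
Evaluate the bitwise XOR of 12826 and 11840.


0b11001000011010 ^ 0b10111001000000 = 0b1110001011010 = 7258

7258


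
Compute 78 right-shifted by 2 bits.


0b1001110 >> 2 = 0b10011 = 19

19


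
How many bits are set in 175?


0b10101111 has 6 set bits

6


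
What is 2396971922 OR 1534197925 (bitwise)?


0b10001110110111101110001110010010 | 0b1011011011100100000000010100101 = 0b11011111111111101110001110110111 = 3758023607

3758023607


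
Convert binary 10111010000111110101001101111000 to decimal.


10111010000111110101001101111000 in decimal = 3122615160

3122615160


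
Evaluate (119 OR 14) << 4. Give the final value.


Step 1: 119 | 14 = 127
Step 2: 127 << 4 = 2032

2032


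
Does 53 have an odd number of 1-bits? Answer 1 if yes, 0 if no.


0b110101 has 4 ones => parity 0

0


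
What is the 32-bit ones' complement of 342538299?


342538299 ^ 4294967295 = 3952428996

3952428996


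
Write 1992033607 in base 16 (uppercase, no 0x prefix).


1992033607 = 76BC0547 hex

76BC0547


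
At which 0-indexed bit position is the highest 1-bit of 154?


0b10011010. Highest set bit at position 7

7


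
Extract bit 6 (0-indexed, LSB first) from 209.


0b11010001, position 6 = 1

1


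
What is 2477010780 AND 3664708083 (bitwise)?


0b10010011101001000010111101011100 & 0b11011010011011110000000111110011 = 0b10010010001001000000000101010000 = 2451833168

2451833168


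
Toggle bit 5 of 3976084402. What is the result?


3976084402 ^ (1 << 5) = 3976084402 ^ 32 = 3976084370

3976084370


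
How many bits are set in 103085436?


0b110001001001111010101111100 has 15 set bits

15


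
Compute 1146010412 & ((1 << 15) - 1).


1146010412 & 32767 = 15148

15148


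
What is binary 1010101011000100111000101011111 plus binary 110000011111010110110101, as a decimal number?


1010101011000100111000101011111 + 110000011111010110110101 = 1010110001001000110011100010100 = 1445226260

1445226260


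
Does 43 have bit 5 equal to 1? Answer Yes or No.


0b101011, bit 5 = 1. Yes

Yes


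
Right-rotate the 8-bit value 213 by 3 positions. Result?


Rotate 0b11010101 right by 3 (8-bit) = 0b10111010 = 186

186


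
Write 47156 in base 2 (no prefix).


47156 = 1011100000110100 in binary

1011100000110100


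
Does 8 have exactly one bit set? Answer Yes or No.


0b1000. Only one bit set => Yes

Yes


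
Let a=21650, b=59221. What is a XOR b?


21650 ^ 59221 = 46023

46023


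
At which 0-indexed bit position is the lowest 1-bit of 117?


0b1110101. Lowest set bit at position 0

0


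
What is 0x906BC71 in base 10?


906BC71 hex = 151436401 decimal

151436401


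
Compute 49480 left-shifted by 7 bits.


0b1100000101001000 << 7 = 0b11000001010010000000000 = 6333440

6333440


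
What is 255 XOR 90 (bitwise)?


0b11111111 ^ 0b1011010 = 0b10100101 = 165

165


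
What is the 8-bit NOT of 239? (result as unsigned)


~0b11101111 = 0b10000 = 16 (8-bit unsigned)

16


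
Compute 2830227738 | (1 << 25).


2830227738 | (1 << 25) = 2830227738 | 33554432 = 2863782170

2863782170


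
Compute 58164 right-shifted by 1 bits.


0b1110001100110100 >> 1 = 0b111000110011010 = 29082

29082


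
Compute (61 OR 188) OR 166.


Step 1: 61 | 188 = 189
Step 2: 189 | 166 = 191

191


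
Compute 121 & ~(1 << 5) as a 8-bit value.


121 & ~(1 << 5) = 89

89


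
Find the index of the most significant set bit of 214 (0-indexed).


0b11010110. Highest set bit at position 7

7


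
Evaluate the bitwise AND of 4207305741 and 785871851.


0b11111010110001100110010000001101 & 0b101110110101110111001111101011 = 0b101010110001100110000000001001 = 717643785

717643785


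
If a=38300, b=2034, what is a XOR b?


38300 ^ 2034 = 37486

37486


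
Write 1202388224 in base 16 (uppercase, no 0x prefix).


1202388224 = 47AAFD00 hex

47AAFD00


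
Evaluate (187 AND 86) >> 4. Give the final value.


Step 1: 187 & 86 = 18
Step 2: 18 >> 4 = 1

1


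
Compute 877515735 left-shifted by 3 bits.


0b110100010011011101001111010111 << 3 = 0b110100010011011101001111010111000 = 7020125880

7020125880


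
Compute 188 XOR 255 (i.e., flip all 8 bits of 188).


188 ^ 255 = 67

67


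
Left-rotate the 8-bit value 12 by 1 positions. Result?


Rotate 0b1100 left by 1 (8-bit) = 0b11000 = 24

24


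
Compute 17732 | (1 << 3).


17732 | (1 << 3) = 17732 | 8 = 17740

17740


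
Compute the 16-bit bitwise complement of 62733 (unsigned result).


~0b1111010100001101 = 0b101011110010 = 2802 (16-bit unsigned)

2802


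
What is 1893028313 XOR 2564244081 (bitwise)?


0b1110000110101010101000111011001 ^ 0b10011000110101110100001001110001 = 0b11101000000000100001001110101000 = 3892450216

3892450216


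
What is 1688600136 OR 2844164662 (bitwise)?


0b1100100101001011111111001001000 | 0b10101001100001101000001000110110 = 0b11101101101001111111111001111110 = 3987209854

3987209854


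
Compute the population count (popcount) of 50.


0b110010 has 3 set bits

3


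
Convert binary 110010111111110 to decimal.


110010111111110 in decimal = 26110

26110


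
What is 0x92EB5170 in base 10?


92EB5170 hex = 2464895344 decimal

2464895344


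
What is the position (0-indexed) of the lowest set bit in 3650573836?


0b11011001100101110101011000001100. Lowest set bit at position 2

2


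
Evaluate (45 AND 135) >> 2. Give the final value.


Step 1: 45 & 135 = 5
Step 2: 5 >> 2 = 1

1


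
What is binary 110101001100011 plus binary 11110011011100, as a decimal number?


110101001100011 + 11110011011100 = 1010011100111111 = 42815

42815


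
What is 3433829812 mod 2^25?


3433829812 & 33554431 = 11277748

11277748


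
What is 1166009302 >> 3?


0b1000101011111111110001111010110 >> 3 = 0b1000101011111111110001111010 = 145751162

145751162


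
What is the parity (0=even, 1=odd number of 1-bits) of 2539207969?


0b10010111010110010011110100100001 has 16 ones => parity 0

0


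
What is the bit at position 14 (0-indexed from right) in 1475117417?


0b1010111111011001000000101101001, position 14 = 0

0


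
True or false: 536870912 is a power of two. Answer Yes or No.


0b100000000000000000000000000000. Only one bit set => Yes

Yes


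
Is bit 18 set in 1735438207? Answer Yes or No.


0b1100111011100001010111101111111, bit 18 = 0. No

No


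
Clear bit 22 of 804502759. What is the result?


804502759 & ~(1 << 22) = 800308455

800308455


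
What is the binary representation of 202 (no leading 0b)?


202 = 11001010 in binary

11001010


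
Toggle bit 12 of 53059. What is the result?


53059 ^ (1 << 12) = 53059 ^ 4096 = 57155

57155


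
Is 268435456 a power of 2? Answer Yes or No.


0b10000000000000000000000000000. Only one bit set => Yes

Yes


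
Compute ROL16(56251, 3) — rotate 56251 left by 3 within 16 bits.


Rotate 0b1101101110111011 left by 3 (16-bit) = 0b1101110111011110 = 56798

56798


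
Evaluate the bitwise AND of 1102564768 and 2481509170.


0b1000001101101111100110110100000 & 0b10010011111010001101001100110010 = 0b1101000001100000100100000 = 27312416

27312416


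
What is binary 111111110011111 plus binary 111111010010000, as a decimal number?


111111110011111 + 111111010010000 = 1111111000101111 = 65071

65071


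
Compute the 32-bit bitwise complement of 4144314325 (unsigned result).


~0b11110111000001010011011111010101 = 0b1000111110101100100000101010 = 150652970 (32-bit unsigned)

150652970


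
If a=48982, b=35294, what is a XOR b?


48982 ^ 35294 = 13960

13960


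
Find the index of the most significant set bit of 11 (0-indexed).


0b1011. Highest set bit at position 3

3


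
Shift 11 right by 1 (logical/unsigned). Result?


0b1011 >> 1 = 0b101 = 5

5


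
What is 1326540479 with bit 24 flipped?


1326540479 ^ (1 << 24) = 1326540479 ^ 16777216 = 1309763263

1309763263


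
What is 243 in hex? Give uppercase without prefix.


243 = F3 hex

F3


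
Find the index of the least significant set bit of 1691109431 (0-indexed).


0b1100100110011000100100000110111. Lowest set bit at position 0

0


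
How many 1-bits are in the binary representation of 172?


0b10101100 has 4 set bits

4


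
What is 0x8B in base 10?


8B hex = 139 decimal

139


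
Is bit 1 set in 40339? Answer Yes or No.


0b1001110110010011, bit 1 = 1. Yes

Yes


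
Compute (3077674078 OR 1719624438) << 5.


Step 1: 3077674078 | 1719624438 = 4152358654
Step 2: 4152358654 << 5 = 132875476928

132875476928


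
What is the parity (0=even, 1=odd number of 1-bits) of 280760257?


0b10000101111000000111111000001 has 13 ones => parity 1

1


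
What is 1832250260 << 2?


0b1101101001101011110101110010100 << 2 = 0b110110100110101111010111001010000 = 7329001040

7329001040


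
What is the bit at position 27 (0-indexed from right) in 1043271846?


0b111110001011110001000010100110, position 27 = 1

1


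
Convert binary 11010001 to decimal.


11010001 in decimal = 209

209


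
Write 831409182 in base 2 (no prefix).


831409182 = 110001100011100100110000011110 in binary

110001100011100100110000011110


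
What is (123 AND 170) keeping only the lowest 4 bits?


Step 1: 123 & 170 = 42
Step 2: 42 & 15 = 10

10


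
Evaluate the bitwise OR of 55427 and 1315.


0b1101100010000011 | 0b10100100011 = 0b1101110110100011 = 56739

56739


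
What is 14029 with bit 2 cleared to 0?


14029 & ~(1 << 2) = 14025

14025


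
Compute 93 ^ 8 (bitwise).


0b1011101 ^ 0b1000 = 0b1010101 = 85

85


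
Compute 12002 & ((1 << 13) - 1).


12002 & 8191 = 3810

3810


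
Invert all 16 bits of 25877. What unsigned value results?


25877 ^ 65535 = 39658

39658


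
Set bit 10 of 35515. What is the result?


35515 | (1 << 10) = 35515 | 1024 = 36539

36539


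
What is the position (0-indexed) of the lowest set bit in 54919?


0b1101011010000111. Lowest set bit at position 0

0


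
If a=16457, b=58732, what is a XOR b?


16457 ^ 58732 = 42277

42277


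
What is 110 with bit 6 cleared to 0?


110 & ~(1 << 6) = 46

46


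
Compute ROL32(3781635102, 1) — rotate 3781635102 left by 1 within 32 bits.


Rotate 0b11100001011001110010110000011110 left by 1 (32-bit) = 0b11000010110011100101100000111101 = 3268302909

3268302909


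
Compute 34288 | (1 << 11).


34288 | (1 << 11) = 34288 | 2048 = 36336

36336


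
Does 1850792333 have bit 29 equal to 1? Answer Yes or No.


0b1101110010100001101100110001101, bit 29 = 1. Yes

Yes


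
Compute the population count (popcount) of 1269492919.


0b1001011101010101110110010110111 has 19 set bits

19


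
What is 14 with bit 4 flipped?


14 ^ (1 << 4) = 14 ^ 16 = 30

30


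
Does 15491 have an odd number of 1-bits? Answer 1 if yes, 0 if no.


0b11110010000011 has 7 ones => parity 1

1


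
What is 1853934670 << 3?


0b1101110100000001100110001001110 << 3 = 0b1101110100000001100110001001110000 = 14831477360

14831477360


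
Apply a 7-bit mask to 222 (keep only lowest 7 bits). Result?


222 & 127 = 94

94


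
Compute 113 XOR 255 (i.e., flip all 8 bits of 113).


113 ^ 255 = 142

142


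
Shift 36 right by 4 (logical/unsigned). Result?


0b100100 >> 4 = 0b10 = 2

2


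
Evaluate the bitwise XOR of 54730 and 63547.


0b1101010111001010 ^ 0b1111100000111011 = 0b10110111110001 = 11761

11761


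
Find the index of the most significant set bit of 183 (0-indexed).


0b10110111. Highest set bit at position 7

7


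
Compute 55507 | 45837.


0b1101100011010011 | 0b1011001100001101 = 0b1111101111011111 = 64479

64479


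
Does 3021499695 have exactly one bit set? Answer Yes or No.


0b10110100000110000110110100101111. Multiple bits set => No

No


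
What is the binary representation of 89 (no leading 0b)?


89 = 1011001 in binary

1011001


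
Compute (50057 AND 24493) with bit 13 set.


Step 1: 50057 & 24493 = 17289
Step 2: 17289 | (1 << 13) = 17289 | 8192 = 25481

25481


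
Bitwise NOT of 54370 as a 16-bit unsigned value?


~0b1101010001100010 = 0b10101110011101 = 11165 (16-bit unsigned)

11165


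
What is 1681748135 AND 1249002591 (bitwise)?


0b1100100001111010111000010100111 & 0b1001010011100100100010001011111 = 0b1000000001100000100000000000111 = 1076903943

1076903943


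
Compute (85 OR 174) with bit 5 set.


Step 1: 85 | 174 = 255
Step 2: 255 | (1 << 5) = 255 | 32 = 255

255


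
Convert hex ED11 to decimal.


ED11 hex = 60689 decimal

60689


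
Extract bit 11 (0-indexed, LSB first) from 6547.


0b1100110010011, position 11 = 1

1


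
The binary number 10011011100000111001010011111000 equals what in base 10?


10011011100000111001010011111000 in decimal = 2609091832

2609091832


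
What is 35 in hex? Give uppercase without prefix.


35 = 23 hex

23


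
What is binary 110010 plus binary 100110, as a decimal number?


110010 + 100110 = 1011000 = 88

88


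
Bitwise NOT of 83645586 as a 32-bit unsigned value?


~0b100111111000101010010010010 = 0b11111011000000111010101101101101 = 4211321709 (32-bit unsigned)

4211321709


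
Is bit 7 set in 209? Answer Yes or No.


0b11010001, bit 7 = 1. Yes

Yes


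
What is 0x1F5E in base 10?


1F5E hex = 8030 decimal

8030


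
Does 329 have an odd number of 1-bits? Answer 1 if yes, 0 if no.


0b101001001 has 4 ones => parity 0

0


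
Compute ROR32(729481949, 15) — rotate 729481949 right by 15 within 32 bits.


Rotate 0b101011011110110000001011011101 right by 15 (32-bit) = 0b101101110100101011011110110 = 96098038

96098038


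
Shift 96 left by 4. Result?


0b1100000 << 4 = 0b11000000000 = 1536

1536


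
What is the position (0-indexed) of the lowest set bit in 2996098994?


0b10110010100101001101011110110010. Lowest set bit at position 1

1


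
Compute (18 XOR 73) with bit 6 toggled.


Step 1: 18 ^ 73 = 91
Step 2: 91 ^ (1 << 6) = 91 ^ 64 = 27

27


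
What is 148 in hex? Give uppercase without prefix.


148 = 94 hex

94


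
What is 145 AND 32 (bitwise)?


0b10010001 & 0b100000 = 0b0 = 0

0


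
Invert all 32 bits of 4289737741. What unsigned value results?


4289737741 ^ 4294967295 = 5229554

5229554


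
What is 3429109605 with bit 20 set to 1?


3429109605 | (1 << 20) = 3429109605 | 1048576 = 3430158181

3430158181


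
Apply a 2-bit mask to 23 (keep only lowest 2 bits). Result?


23 & 3 = 3

3


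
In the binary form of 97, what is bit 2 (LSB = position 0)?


0b1100001, position 2 = 0

0


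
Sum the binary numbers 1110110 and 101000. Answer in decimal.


1110110 + 101000 = 10011110 = 158

158


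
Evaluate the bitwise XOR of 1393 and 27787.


0b10101110001 ^ 0b110110010001011 = 0b110100111111010 = 27130

27130


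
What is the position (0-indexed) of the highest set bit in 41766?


0b1010001100100110. Highest set bit at position 15

15


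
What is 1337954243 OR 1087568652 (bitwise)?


0b1001111101111111000111111000011 | 0b1000000110100101111101100001100 = 0b1001111111111111111111111001111 = 1342177231

1342177231


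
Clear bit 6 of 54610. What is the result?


54610 & ~(1 << 6) = 54546

54546


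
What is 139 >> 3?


0b10001011 >> 3 = 0b10001 = 17

17


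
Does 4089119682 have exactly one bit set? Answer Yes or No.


0b11110011101110110000001111000010. Multiple bits set => No

No


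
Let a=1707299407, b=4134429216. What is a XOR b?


1707299407 ^ 4134429216 = 2477600879

2477600879


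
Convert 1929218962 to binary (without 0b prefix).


1929218962 = 1110010111111011000101110010010 in binary

1110010111111011000101110010010


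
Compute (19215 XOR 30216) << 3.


Step 1: 19215 ^ 30216 = 15623
Step 2: 15623 << 3 = 124984

124984


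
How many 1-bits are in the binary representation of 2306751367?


0b10001001011111100011101110000111 has 18 set bits

18


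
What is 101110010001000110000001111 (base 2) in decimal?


101110010001000110000001111 in decimal = 97029135

97029135


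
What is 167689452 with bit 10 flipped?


167689452 ^ (1 << 10) = 167689452 ^ 1024 = 167688428

167688428


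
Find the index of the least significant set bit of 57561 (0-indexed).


0b1110000011011001. Lowest set bit at position 0

0


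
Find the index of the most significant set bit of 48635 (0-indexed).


0b1011110111111011. Highest set bit at position 15

15


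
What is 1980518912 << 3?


0b1110110000011000101001000000000 << 3 = 0b1110110000011000101001000000000000 = 15844151296

15844151296


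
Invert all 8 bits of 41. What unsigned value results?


41 ^ 255 = 214

214


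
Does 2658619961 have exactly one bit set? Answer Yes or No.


0b10011110011101110101001000111001. Multiple bits set => No

No


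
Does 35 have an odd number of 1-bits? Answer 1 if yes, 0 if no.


0b100011 has 3 ones => parity 1

1


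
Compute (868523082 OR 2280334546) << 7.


Step 1: 868523082 | 2280334546 = 3085941978
Step 2: 3085941978 << 7 = 395000573184

395000573184


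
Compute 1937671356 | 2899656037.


0b1110011011111101000010010111100 | 0b10101100110101010011110101100101 = 0b11111111111111111011110111111101 = 4294950397

4294950397


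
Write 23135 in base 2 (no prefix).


23135 = 101101001011111 in binary

101101001011111


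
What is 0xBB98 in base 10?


BB98 hex = 48024 decimal

48024


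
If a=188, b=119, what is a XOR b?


188 ^ 119 = 203

203


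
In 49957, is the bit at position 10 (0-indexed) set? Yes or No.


0b1100001100100101, bit 10 = 0. No

No


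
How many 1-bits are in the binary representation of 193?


0b11000001 has 3 set bits

3


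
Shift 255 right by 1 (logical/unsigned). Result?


0b11111111 >> 1 = 0b1111111 = 127

127


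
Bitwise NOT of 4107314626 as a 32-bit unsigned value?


~0b11110100110100001010010111000010 = 0b1011001011110101101000111101 = 187652669 (32-bit unsigned)

187652669


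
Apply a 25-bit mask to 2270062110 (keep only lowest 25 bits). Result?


2270062110 & 33554431 = 21915166

21915166


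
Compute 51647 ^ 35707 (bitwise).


0b1100100110111111 ^ 0b1000101101111011 = 0b100001011000100 = 17092

17092


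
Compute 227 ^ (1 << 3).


227 ^ (1 << 3) = 227 ^ 8 = 235

235


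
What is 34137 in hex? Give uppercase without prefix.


34137 = 8559 hex

8559


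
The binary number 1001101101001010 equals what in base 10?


1001101101001010 in decimal = 39754

39754


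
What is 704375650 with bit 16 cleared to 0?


704375650 & ~(1 << 16) = 704310114

704310114


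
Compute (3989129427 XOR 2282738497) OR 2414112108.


Step 1: 3989129427 ^ 2282738497 = 1707776914
Step 2: 1707776914 | 2414112108 = 4025417726

4025417726


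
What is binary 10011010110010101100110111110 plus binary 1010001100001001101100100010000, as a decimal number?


10011010110010101100110111110 + 1010001100001001101100100010000 = 1100100110111100011001011001110 = 1692283598

1692283598


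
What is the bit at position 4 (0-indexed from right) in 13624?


0b11010100111000, position 4 = 1

1


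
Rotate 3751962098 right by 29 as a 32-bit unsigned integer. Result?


Rotate 0b11011111101000100110010111110010 right by 29 (32-bit) = 0b11111101000100110010111110010110 = 4245893014

4245893014


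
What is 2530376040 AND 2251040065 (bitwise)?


0b10010110110100100111100101101000 & 0b10000110001011000010010101000001 = 0b10000110000000000010000101000000 = 2248155456

2248155456


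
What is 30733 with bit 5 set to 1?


30733 | (1 << 5) = 30733 | 32 = 30765

30765


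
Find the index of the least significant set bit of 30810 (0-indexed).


0b111100001011010. Lowest set bit at position 1

1


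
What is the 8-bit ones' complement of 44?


44 ^ 255 = 211

211


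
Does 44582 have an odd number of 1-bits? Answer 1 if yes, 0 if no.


0b1010111000100110 has 8 ones => parity 0

0


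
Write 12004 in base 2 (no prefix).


12004 = 10111011100100 in binary

10111011100100


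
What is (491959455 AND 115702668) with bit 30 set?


Step 1: 491959455 & 115702668 = 71315596
Step 2: 71315596 | (1 << 30) = 71315596 | 1073741824 = 1145057420

1145057420


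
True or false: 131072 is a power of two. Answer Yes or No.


0b100000000000000000. Only one bit set => Yes

Yes


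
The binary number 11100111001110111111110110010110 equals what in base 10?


11100111001110111111110110010110 in decimal = 3879468438

3879468438


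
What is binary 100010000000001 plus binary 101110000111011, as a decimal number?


100010000000001 + 101110000111011 = 1010000000111100 = 41020

41020


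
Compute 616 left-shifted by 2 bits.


0b1001101000 << 2 = 0b100110100000 = 2464

2464


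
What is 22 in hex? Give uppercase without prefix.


22 = 16 hex

16


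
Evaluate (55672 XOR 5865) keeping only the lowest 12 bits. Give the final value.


Step 1: 55672 ^ 5865 = 53137
Step 2: 53137 & 4095 = 3985

3985
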